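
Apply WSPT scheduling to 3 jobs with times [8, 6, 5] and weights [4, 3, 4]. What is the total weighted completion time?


Compute p/w ratios and sort ascending (WSPT): [(5, 4), (8, 4), (6, 3)]
Compute weighted completion times:
  Job (p=5,w=4): C=5, w*C=4*5=20
  Job (p=8,w=4): C=13, w*C=4*13=52
  Job (p=6,w=3): C=19, w*C=3*19=57
Total weighted completion time = 129

129


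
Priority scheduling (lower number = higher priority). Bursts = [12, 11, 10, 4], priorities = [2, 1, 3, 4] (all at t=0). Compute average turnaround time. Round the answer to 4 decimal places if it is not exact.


Sort by priority (ascending = highest first):
Order: [(1, 11), (2, 12), (3, 10), (4, 4)]
Completion times:
  Priority 1, burst=11, C=11
  Priority 2, burst=12, C=23
  Priority 3, burst=10, C=33
  Priority 4, burst=4, C=37
Average turnaround = 104/4 = 26.0

26.0


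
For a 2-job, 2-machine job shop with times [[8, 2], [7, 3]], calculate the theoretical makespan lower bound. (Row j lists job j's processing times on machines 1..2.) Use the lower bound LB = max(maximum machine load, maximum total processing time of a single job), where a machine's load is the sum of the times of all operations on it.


Machine loads:
  Machine 1: 8 + 7 = 15
  Machine 2: 2 + 3 = 5
Max machine load = 15
Job totals:
  Job 1: 10
  Job 2: 10
Max job total = 10
Lower bound = max(15, 10) = 15

15


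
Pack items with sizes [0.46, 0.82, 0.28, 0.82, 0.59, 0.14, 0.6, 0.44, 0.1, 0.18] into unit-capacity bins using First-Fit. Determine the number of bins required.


Place items sequentially using First-Fit:
  Item 0.46 -> new Bin 1
  Item 0.82 -> new Bin 2
  Item 0.28 -> Bin 1 (now 0.74)
  Item 0.82 -> new Bin 3
  Item 0.59 -> new Bin 4
  Item 0.14 -> Bin 1 (now 0.88)
  Item 0.6 -> new Bin 5
  Item 0.44 -> new Bin 6
  Item 0.1 -> Bin 1 (now 0.98)
  Item 0.18 -> Bin 2 (now 1.0)
Total bins used = 6

6


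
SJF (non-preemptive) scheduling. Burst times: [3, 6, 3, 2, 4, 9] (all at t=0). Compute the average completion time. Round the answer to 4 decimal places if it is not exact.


SJF order (ascending): [2, 3, 3, 4, 6, 9]
Completion times:
  Job 1: burst=2, C=2
  Job 2: burst=3, C=5
  Job 3: burst=3, C=8
  Job 4: burst=4, C=12
  Job 5: burst=6, C=18
  Job 6: burst=9, C=27
Average completion = 72/6 = 12.0

12.0


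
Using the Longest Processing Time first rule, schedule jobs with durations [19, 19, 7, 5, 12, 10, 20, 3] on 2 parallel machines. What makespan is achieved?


Sort jobs in decreasing order (LPT): [20, 19, 19, 12, 10, 7, 5, 3]
Assign each job to the least loaded machine:
  Machine 1: jobs [20, 12, 10, 5], load = 47
  Machine 2: jobs [19, 19, 7, 3], load = 48
Makespan = max load = 48

48


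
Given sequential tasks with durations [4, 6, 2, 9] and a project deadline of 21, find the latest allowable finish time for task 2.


LF(activity 2) = deadline - sum of successor durations
Successors: activities 3 through 4 with durations [2, 9]
Sum of successor durations = 11
LF = 21 - 11 = 10

10


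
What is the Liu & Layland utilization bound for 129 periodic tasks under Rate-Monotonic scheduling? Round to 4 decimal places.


Compute 2^(1/129) = 1.0053876957
Subtract 1: 1.0053876957 - 1 = 0.0053876957
Multiply by n: 129 * 0.0053876957 = 0.6950127453
Round to 4 dp: 0.6950

0.6950


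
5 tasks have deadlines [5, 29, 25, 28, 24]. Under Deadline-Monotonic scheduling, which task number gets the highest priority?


Sort tasks by relative deadline (ascending):
  Task 1: deadline = 5
  Task 5: deadline = 24
  Task 3: deadline = 25
  Task 4: deadline = 28
  Task 2: deadline = 29
Priority order (highest first): [1, 5, 3, 4, 2]
Highest priority task = 1

1


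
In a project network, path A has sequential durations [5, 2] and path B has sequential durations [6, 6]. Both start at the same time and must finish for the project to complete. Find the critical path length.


Path A total = 5 + 2 = 7
Path B total = 6 + 6 = 12
Critical path = longest path = max(7, 12) = 12

12


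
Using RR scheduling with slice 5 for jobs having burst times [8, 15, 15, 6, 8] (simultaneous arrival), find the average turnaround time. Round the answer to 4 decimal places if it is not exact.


Time quantum = 5
Execution trace:
  J1 runs 5 units, time = 5
  J2 runs 5 units, time = 10
  J3 runs 5 units, time = 15
  J4 runs 5 units, time = 20
  J5 runs 5 units, time = 25
  J1 runs 3 units, time = 28
  J2 runs 5 units, time = 33
  J3 runs 5 units, time = 38
  J4 runs 1 units, time = 39
  J5 runs 3 units, time = 42
  J2 runs 5 units, time = 47
  J3 runs 5 units, time = 52
Finish times: [28, 47, 52, 39, 42]
Average turnaround = 208/5 = 41.6

41.6


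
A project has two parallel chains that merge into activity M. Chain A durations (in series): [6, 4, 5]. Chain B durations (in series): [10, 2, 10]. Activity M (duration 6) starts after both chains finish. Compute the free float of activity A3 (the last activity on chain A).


ES(A3) = sum of predecessors on chain A = 10
EF(A3) = ES + duration = 10 + 5 = 15
Successor of A3 is M. ES(M) = max(sum(A), sum(B)) = max(15, 22) = 22
Free float = ES(successor) - EF(current) = 22 - 15 = 7

7


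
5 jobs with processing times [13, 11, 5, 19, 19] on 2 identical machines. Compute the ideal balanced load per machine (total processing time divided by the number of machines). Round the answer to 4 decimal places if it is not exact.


Total processing time = 13 + 11 + 5 + 19 + 19 = 67
Number of machines = 2
Ideal balanced load = 67 / 2 = 33.5

33.5


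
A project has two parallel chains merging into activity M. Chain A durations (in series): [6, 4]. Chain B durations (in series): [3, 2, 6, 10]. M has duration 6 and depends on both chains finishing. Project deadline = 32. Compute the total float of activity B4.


Forward pass: ES(B4) = sum of predecessors on chain B = 11
EF = ES + duration = 11 + 10 = 21
Backward pass: LF(M) = deadline = 32; LS(M) = 32 - 6 = 26
LF(B4) = LS(M) - sum(successors on chain B) = 26 - 0 = 26
LS = LF - duration = 26 - 10 = 16
Total float = LS - ES = 16 - 11 = 5

5


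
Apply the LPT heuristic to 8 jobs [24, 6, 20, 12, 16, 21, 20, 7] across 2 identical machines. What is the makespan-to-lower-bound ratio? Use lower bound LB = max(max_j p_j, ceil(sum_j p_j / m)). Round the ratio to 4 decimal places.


LPT order: [24, 21, 20, 20, 16, 12, 7, 6]
Machine loads after assignment: [63, 63]
LPT makespan = 63
Lower bound = max(max_job, ceil(total/2)) = max(24, 63) = 63
Ratio = 63 / 63 = 1.0

1.0


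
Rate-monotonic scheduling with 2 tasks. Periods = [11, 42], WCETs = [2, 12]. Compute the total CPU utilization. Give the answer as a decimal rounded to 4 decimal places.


Compute individual utilizations (exact fractions):
  Task 1: C/T = 2/11 (approx. 0.1818)
  Task 2: C/T = 12/42 = 2/7 (approx. 0.2857)
Total utilization U = 2/11 + 2/7 = 36/77
Rounded to 4 decimal places: U = 0.4675
RM (Liu & Layland) bound for 2 tasks = 0.828427; compare with U = 36/77 (approx. 0.467532)
U <= bound, so schedulable by RM sufficient condition.

0.4675


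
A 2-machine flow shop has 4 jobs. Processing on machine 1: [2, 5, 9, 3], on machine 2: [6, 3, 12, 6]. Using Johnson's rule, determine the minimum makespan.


Apply Johnson's rule:
  Group 1 (a <= b): [(1, 2, 6), (4, 3, 6), (3, 9, 12)]
  Group 2 (a > b): [(2, 5, 3)]
Optimal job order: [1, 4, 3, 2]
Schedule:
  Job 1: M1 done at 2, M2 done at 8
  Job 4: M1 done at 5, M2 done at 14
  Job 3: M1 done at 14, M2 done at 26
  Job 2: M1 done at 19, M2 done at 29
Makespan = 29

29


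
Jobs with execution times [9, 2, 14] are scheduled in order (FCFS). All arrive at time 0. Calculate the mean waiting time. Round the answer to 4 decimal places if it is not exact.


FCFS order (as given): [9, 2, 14]
Waiting times:
  Job 1: wait = 0
  Job 2: wait = 9
  Job 3: wait = 11
Sum of waiting times = 20
Average waiting time = 20/3 = 6.6667

6.6667


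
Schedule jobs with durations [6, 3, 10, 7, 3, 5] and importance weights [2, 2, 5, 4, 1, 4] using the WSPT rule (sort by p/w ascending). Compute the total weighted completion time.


Compute p/w ratios and sort ascending (WSPT): [(5, 4), (3, 2), (7, 4), (10, 5), (6, 2), (3, 1)]
Compute weighted completion times:
  Job (p=5,w=4): C=5, w*C=4*5=20
  Job (p=3,w=2): C=8, w*C=2*8=16
  Job (p=7,w=4): C=15, w*C=4*15=60
  Job (p=10,w=5): C=25, w*C=5*25=125
  Job (p=6,w=2): C=31, w*C=2*31=62
  Job (p=3,w=1): C=34, w*C=1*34=34
Total weighted completion time = 317

317


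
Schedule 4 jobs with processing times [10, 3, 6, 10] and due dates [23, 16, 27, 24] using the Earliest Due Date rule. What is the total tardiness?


Sort by due date (EDD order): [(3, 16), (10, 23), (10, 24), (6, 27)]
Compute completion times and tardiness:
  Job 1: p=3, d=16, C=3, tardiness=max(0,3-16)=0
  Job 2: p=10, d=23, C=13, tardiness=max(0,13-23)=0
  Job 3: p=10, d=24, C=23, tardiness=max(0,23-24)=0
  Job 4: p=6, d=27, C=29, tardiness=max(0,29-27)=2
Total tardiness = 2

2


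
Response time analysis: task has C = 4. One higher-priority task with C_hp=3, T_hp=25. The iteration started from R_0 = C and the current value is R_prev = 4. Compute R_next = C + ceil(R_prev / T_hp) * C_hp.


R_next = C + ceil(R_prev / T_hp) * C_hp
ceil(4 / 25) = ceil(0.16) = 1
Interference = 1 * 3 = 3
R_next = 4 + 3 = 7

7


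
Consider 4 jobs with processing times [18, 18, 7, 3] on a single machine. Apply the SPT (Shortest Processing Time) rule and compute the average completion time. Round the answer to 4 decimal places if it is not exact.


Sort jobs by processing time (SPT order): [3, 7, 18, 18]
Compute completion times sequentially:
  Job 1: processing = 3, completes at 3
  Job 2: processing = 7, completes at 10
  Job 3: processing = 18, completes at 28
  Job 4: processing = 18, completes at 46
Sum of completion times = 87
Average completion time = 87/4 = 21.75

21.75


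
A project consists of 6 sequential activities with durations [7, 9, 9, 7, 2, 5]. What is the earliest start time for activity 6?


Activity 6 starts after activities 1 through 5 complete.
Predecessor durations: [7, 9, 9, 7, 2]
ES = 7 + 9 + 9 + 7 + 2 = 34

34


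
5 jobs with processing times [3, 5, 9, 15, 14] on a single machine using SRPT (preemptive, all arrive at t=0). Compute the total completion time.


Since all jobs arrive at t=0, SRPT equals SPT ordering.
SPT order: [3, 5, 9, 14, 15]
Completion times:
  Job 1: p=3, C=3
  Job 2: p=5, C=8
  Job 3: p=9, C=17
  Job 4: p=14, C=31
  Job 5: p=15, C=46
Total completion time = 3 + 8 + 17 + 31 + 46 = 105

105


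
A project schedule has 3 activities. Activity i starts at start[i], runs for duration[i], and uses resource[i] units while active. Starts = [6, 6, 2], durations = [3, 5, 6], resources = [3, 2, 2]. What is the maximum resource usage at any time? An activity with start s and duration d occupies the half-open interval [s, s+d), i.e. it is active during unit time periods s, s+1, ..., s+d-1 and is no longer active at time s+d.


Each activity i is active on [start_i, start_i + duration_i).
Compute total resource usage per time slot:
  t=0: active resources = [], total = 0
  t=1: active resources = [], total = 0
  t=2: active resources = [2], total = 2
  t=3: active resources = [2], total = 2
  t=4: active resources = [2], total = 2
  t=5: active resources = [2], total = 2
  t=6: active resources = [3, 2, 2], total = 7
  t=7: active resources = [3, 2, 2], total = 7
  t=8: active resources = [3, 2], total = 5
  t=9: active resources = [2], total = 2
  t=10: active resources = [2], total = 2
Peak resource demand = 7

7


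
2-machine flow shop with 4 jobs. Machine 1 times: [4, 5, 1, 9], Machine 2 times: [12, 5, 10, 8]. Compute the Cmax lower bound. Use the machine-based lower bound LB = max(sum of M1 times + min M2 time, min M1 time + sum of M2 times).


LB1 = sum(M1 times) + min(M2 times) = 19 + 5 = 24
LB2 = min(M1 times) + sum(M2 times) = 1 + 35 = 36
Lower bound = max(LB1, LB2) = max(24, 36) = 36

36


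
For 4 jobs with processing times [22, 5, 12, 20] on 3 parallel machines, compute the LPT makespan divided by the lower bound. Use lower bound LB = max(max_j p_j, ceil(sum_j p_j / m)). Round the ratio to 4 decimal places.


LPT order: [22, 20, 12, 5]
Machine loads after assignment: [22, 20, 17]
LPT makespan = 22
Lower bound = max(max_job, ceil(total/3)) = max(22, 20) = 22
Ratio = 22 / 22 = 1.0

1.0


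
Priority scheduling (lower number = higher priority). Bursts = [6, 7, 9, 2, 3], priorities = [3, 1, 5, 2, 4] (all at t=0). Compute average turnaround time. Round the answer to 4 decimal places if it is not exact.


Sort by priority (ascending = highest first):
Order: [(1, 7), (2, 2), (3, 6), (4, 3), (5, 9)]
Completion times:
  Priority 1, burst=7, C=7
  Priority 2, burst=2, C=9
  Priority 3, burst=6, C=15
  Priority 4, burst=3, C=18
  Priority 5, burst=9, C=27
Average turnaround = 76/5 = 15.2

15.2


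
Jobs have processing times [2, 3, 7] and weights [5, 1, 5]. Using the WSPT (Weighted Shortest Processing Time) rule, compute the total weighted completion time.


Compute p/w ratios and sort ascending (WSPT): [(2, 5), (7, 5), (3, 1)]
Compute weighted completion times:
  Job (p=2,w=5): C=2, w*C=5*2=10
  Job (p=7,w=5): C=9, w*C=5*9=45
  Job (p=3,w=1): C=12, w*C=1*12=12
Total weighted completion time = 67

67


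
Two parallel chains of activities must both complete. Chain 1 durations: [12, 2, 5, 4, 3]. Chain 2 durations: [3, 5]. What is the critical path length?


Path A total = 12 + 2 + 5 + 4 + 3 = 26
Path B total = 3 + 5 = 8
Critical path = longest path = max(26, 8) = 26

26


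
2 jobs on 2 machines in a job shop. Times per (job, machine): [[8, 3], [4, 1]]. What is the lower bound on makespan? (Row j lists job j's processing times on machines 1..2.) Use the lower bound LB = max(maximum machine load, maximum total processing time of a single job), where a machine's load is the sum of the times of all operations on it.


Machine loads:
  Machine 1: 8 + 4 = 12
  Machine 2: 3 + 1 = 4
Max machine load = 12
Job totals:
  Job 1: 11
  Job 2: 5
Max job total = 11
Lower bound = max(12, 11) = 12

12


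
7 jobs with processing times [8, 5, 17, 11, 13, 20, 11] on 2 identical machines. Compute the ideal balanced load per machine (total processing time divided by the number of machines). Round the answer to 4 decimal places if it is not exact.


Total processing time = 8 + 5 + 17 + 11 + 13 + 20 + 11 = 85
Number of machines = 2
Ideal balanced load = 85 / 2 = 42.5

42.5


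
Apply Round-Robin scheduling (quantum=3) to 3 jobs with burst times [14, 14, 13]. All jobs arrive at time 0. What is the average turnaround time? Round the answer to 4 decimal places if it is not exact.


Time quantum = 3
Execution trace:
  J1 runs 3 units, time = 3
  J2 runs 3 units, time = 6
  J3 runs 3 units, time = 9
  J1 runs 3 units, time = 12
  J2 runs 3 units, time = 15
  J3 runs 3 units, time = 18
  J1 runs 3 units, time = 21
  J2 runs 3 units, time = 24
  J3 runs 3 units, time = 27
  J1 runs 3 units, time = 30
  J2 runs 3 units, time = 33
  J3 runs 3 units, time = 36
  J1 runs 2 units, time = 38
  J2 runs 2 units, time = 40
  J3 runs 1 units, time = 41
Finish times: [38, 40, 41]
Average turnaround = 119/3 = 39.6667

39.6667


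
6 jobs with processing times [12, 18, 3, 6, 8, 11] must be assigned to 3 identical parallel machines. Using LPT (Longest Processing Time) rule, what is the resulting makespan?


Sort jobs in decreasing order (LPT): [18, 12, 11, 8, 6, 3]
Assign each job to the least loaded machine:
  Machine 1: jobs [18, 3], load = 21
  Machine 2: jobs [12, 6], load = 18
  Machine 3: jobs [11, 8], load = 19
Makespan = max load = 21

21


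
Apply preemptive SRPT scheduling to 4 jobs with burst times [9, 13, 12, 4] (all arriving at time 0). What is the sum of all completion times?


Since all jobs arrive at t=0, SRPT equals SPT ordering.
SPT order: [4, 9, 12, 13]
Completion times:
  Job 1: p=4, C=4
  Job 2: p=9, C=13
  Job 3: p=12, C=25
  Job 4: p=13, C=38
Total completion time = 4 + 13 + 25 + 38 = 80

80


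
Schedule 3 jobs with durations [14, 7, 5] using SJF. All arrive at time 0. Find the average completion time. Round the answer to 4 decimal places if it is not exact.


SJF order (ascending): [5, 7, 14]
Completion times:
  Job 1: burst=5, C=5
  Job 2: burst=7, C=12
  Job 3: burst=14, C=26
Average completion = 43/3 = 14.3333

14.3333


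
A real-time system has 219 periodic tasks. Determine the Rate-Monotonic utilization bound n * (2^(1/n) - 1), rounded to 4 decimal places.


Compute 2^(1/219) = 1.0031700697
Subtract 1: 1.0031700697 - 1 = 0.0031700697
Multiply by n: 219 * 0.0031700697 = 0.6942452643
Round to 4 dp: 0.6942

0.6942


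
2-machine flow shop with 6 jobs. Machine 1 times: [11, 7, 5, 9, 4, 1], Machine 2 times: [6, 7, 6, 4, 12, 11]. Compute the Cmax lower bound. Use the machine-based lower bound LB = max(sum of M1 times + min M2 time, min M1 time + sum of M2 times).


LB1 = sum(M1 times) + min(M2 times) = 37 + 4 = 41
LB2 = min(M1 times) + sum(M2 times) = 1 + 46 = 47
Lower bound = max(LB1, LB2) = max(41, 47) = 47

47


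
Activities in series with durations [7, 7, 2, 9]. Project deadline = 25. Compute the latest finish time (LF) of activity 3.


LF(activity 3) = deadline - sum of successor durations
Successors: activities 4 through 4 with durations [9]
Sum of successor durations = 9
LF = 25 - 9 = 16

16


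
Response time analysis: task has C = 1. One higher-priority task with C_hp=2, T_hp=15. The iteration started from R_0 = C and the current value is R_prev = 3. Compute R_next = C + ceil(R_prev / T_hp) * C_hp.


R_next = C + ceil(R_prev / T_hp) * C_hp
ceil(3 / 15) = ceil(0.2) = 1
Interference = 1 * 2 = 2
R_next = 1 + 2 = 3
R_next = R_prev, so the iteration has converged (response time = 3).

3


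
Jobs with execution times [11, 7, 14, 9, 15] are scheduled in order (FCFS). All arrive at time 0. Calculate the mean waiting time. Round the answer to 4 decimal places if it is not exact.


FCFS order (as given): [11, 7, 14, 9, 15]
Waiting times:
  Job 1: wait = 0
  Job 2: wait = 11
  Job 3: wait = 18
  Job 4: wait = 32
  Job 5: wait = 41
Sum of waiting times = 102
Average waiting time = 102/5 = 20.4

20.4


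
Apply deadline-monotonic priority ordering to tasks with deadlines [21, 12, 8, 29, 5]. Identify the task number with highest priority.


Sort tasks by relative deadline (ascending):
  Task 5: deadline = 5
  Task 3: deadline = 8
  Task 2: deadline = 12
  Task 1: deadline = 21
  Task 4: deadline = 29
Priority order (highest first): [5, 3, 2, 1, 4]
Highest priority task = 5

5


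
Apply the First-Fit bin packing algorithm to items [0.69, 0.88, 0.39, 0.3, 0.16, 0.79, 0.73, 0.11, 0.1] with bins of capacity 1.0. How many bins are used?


Place items sequentially using First-Fit:
  Item 0.69 -> new Bin 1
  Item 0.88 -> new Bin 2
  Item 0.39 -> new Bin 3
  Item 0.3 -> Bin 1 (now 0.99)
  Item 0.16 -> Bin 3 (now 0.55)
  Item 0.79 -> new Bin 4
  Item 0.73 -> new Bin 5
  Item 0.11 -> Bin 2 (now 0.99)
  Item 0.1 -> Bin 3 (now 0.65)
Total bins used = 5

5


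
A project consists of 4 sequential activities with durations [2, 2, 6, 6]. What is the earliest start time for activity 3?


Activity 3 starts after activities 1 through 2 complete.
Predecessor durations: [2, 2]
ES = 2 + 2 = 4

4


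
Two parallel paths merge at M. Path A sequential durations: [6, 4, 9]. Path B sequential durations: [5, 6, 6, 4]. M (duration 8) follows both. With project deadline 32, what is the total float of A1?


Forward pass: ES(A1) = sum of predecessors on chain A = 0
EF = ES + duration = 0 + 6 = 6
Backward pass: LF(M) = deadline = 32; LS(M) = 32 - 8 = 24
LF(A1) = LS(M) - sum(successors on chain A) = 24 - 13 = 11
LS = LF - duration = 11 - 6 = 5
Total float = LS - ES = 5 - 0 = 5

5


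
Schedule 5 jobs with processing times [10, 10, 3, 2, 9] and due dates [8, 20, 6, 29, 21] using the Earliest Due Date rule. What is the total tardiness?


Sort by due date (EDD order): [(3, 6), (10, 8), (10, 20), (9, 21), (2, 29)]
Compute completion times and tardiness:
  Job 1: p=3, d=6, C=3, tardiness=max(0,3-6)=0
  Job 2: p=10, d=8, C=13, tardiness=max(0,13-8)=5
  Job 3: p=10, d=20, C=23, tardiness=max(0,23-20)=3
  Job 4: p=9, d=21, C=32, tardiness=max(0,32-21)=11
  Job 5: p=2, d=29, C=34, tardiness=max(0,34-29)=5
Total tardiness = 24

24


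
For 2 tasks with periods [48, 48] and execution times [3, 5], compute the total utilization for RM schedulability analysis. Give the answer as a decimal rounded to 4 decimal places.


Compute individual utilizations (exact fractions):
  Task 1: C/T = 3/48 = 1/16 (approx. 0.0625)
  Task 2: C/T = 5/48 (approx. 0.1042)
Total utilization U = 1/16 + 5/48 = 1/6
Rounded to 4 decimal places: U = 0.1667
RM (Liu & Layland) bound for 2 tasks = 0.828427; compare with U = 1/6 (approx. 0.166667)
U <= bound, so schedulable by RM sufficient condition.

0.1667


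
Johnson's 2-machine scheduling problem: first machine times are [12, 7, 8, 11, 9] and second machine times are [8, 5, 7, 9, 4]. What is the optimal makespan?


Apply Johnson's rule:
  Group 1 (a <= b): []
  Group 2 (a > b): [(4, 11, 9), (1, 12, 8), (3, 8, 7), (2, 7, 5), (5, 9, 4)]
Optimal job order: [4, 1, 3, 2, 5]
Schedule:
  Job 4: M1 done at 11, M2 done at 20
  Job 1: M1 done at 23, M2 done at 31
  Job 3: M1 done at 31, M2 done at 38
  Job 2: M1 done at 38, M2 done at 43
  Job 5: M1 done at 47, M2 done at 51
Makespan = 51

51


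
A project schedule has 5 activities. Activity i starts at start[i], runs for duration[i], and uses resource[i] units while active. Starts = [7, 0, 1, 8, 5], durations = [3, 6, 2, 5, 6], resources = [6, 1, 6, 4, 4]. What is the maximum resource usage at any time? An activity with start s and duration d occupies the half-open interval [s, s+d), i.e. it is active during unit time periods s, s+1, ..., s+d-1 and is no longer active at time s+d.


Each activity i is active on [start_i, start_i + duration_i).
Compute total resource usage per time slot:
  t=0: active resources = [1], total = 1
  t=1: active resources = [1, 6], total = 7
  t=2: active resources = [1, 6], total = 7
  t=3: active resources = [1], total = 1
  t=4: active resources = [1], total = 1
  t=5: active resources = [1, 4], total = 5
  t=6: active resources = [4], total = 4
  t=7: active resources = [6, 4], total = 10
  t=8: active resources = [6, 4, 4], total = 14
  t=9: active resources = [6, 4, 4], total = 14
  t=10: active resources = [4, 4], total = 8
  t=11: active resources = [4], total = 4
  t=12: active resources = [4], total = 4
Peak resource demand = 14

14


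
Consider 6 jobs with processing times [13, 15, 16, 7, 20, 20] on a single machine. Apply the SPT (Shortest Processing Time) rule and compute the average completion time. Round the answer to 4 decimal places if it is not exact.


Sort jobs by processing time (SPT order): [7, 13, 15, 16, 20, 20]
Compute completion times sequentially:
  Job 1: processing = 7, completes at 7
  Job 2: processing = 13, completes at 20
  Job 3: processing = 15, completes at 35
  Job 4: processing = 16, completes at 51
  Job 5: processing = 20, completes at 71
  Job 6: processing = 20, completes at 91
Sum of completion times = 275
Average completion time = 275/6 = 45.8333

45.8333


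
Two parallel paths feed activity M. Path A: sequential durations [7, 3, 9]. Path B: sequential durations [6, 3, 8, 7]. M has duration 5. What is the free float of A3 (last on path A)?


ES(A3) = sum of predecessors on chain A = 10
EF(A3) = ES + duration = 10 + 9 = 19
Successor of A3 is M. ES(M) = max(sum(A), sum(B)) = max(19, 24) = 24
Free float = ES(successor) - EF(current) = 24 - 19 = 5

5


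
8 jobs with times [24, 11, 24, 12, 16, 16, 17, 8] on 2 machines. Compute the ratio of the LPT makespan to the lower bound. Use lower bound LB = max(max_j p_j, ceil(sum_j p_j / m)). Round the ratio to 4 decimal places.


LPT order: [24, 24, 17, 16, 16, 12, 11, 8]
Machine loads after assignment: [64, 64]
LPT makespan = 64
Lower bound = max(max_job, ceil(total/2)) = max(24, 64) = 64
Ratio = 64 / 64 = 1.0

1.0


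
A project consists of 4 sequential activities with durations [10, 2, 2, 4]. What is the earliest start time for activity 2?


Activity 2 starts after activities 1 through 1 complete.
Predecessor durations: [10]
ES = 10 = 10

10


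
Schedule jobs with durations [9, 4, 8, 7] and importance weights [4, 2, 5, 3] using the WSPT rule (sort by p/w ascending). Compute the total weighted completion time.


Compute p/w ratios and sort ascending (WSPT): [(8, 5), (4, 2), (9, 4), (7, 3)]
Compute weighted completion times:
  Job (p=8,w=5): C=8, w*C=5*8=40
  Job (p=4,w=2): C=12, w*C=2*12=24
  Job (p=9,w=4): C=21, w*C=4*21=84
  Job (p=7,w=3): C=28, w*C=3*28=84
Total weighted completion time = 232

232


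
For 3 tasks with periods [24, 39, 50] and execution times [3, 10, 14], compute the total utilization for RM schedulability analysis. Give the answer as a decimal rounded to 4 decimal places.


Compute individual utilizations (exact fractions):
  Task 1: C/T = 3/24 = 1/8 (approx. 0.125)
  Task 2: C/T = 10/39 (approx. 0.2564)
  Task 3: C/T = 14/50 = 7/25 (approx. 0.28)
Total utilization U = 1/8 + 10/39 + 7/25 = 5159/7800
Rounded to 4 decimal places: U = 0.6614
RM (Liu & Layland) bound for 3 tasks = 0.779763; compare with U = 5159/7800 (approx. 0.661410)
U <= bound, so schedulable by RM sufficient condition.

0.6614


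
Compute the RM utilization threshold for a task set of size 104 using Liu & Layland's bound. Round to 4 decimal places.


Compute 2^(1/104) = 1.0066871365
Subtract 1: 1.0066871365 - 1 = 0.0066871365
Multiply by n: 104 * 0.0066871365 = 0.6954621960
Round to 4 dp: 0.6955

0.6955


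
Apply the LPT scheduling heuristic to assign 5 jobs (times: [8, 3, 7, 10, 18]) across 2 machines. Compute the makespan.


Sort jobs in decreasing order (LPT): [18, 10, 8, 7, 3]
Assign each job to the least loaded machine:
  Machine 1: jobs [18, 7], load = 25
  Machine 2: jobs [10, 8, 3], load = 21
Makespan = max load = 25

25


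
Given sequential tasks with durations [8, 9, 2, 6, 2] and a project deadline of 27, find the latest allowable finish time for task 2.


LF(activity 2) = deadline - sum of successor durations
Successors: activities 3 through 5 with durations [2, 6, 2]
Sum of successor durations = 10
LF = 27 - 10 = 17

17


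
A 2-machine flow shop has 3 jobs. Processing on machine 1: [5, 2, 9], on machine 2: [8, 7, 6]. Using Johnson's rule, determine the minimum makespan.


Apply Johnson's rule:
  Group 1 (a <= b): [(2, 2, 7), (1, 5, 8)]
  Group 2 (a > b): [(3, 9, 6)]
Optimal job order: [2, 1, 3]
Schedule:
  Job 2: M1 done at 2, M2 done at 9
  Job 1: M1 done at 7, M2 done at 17
  Job 3: M1 done at 16, M2 done at 23
Makespan = 23

23


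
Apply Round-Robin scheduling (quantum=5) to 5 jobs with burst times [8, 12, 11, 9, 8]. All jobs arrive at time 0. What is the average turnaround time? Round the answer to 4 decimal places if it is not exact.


Time quantum = 5
Execution trace:
  J1 runs 5 units, time = 5
  J2 runs 5 units, time = 10
  J3 runs 5 units, time = 15
  J4 runs 5 units, time = 20
  J5 runs 5 units, time = 25
  J1 runs 3 units, time = 28
  J2 runs 5 units, time = 33
  J3 runs 5 units, time = 38
  J4 runs 4 units, time = 42
  J5 runs 3 units, time = 45
  J2 runs 2 units, time = 47
  J3 runs 1 units, time = 48
Finish times: [28, 47, 48, 42, 45]
Average turnaround = 210/5 = 42.0

42.0


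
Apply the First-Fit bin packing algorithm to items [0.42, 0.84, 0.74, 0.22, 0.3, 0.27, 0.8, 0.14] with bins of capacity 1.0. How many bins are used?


Place items sequentially using First-Fit:
  Item 0.42 -> new Bin 1
  Item 0.84 -> new Bin 2
  Item 0.74 -> new Bin 3
  Item 0.22 -> Bin 1 (now 0.64)
  Item 0.3 -> Bin 1 (now 0.94)
  Item 0.27 -> new Bin 4
  Item 0.8 -> new Bin 5
  Item 0.14 -> Bin 2 (now 0.98)
Total bins used = 5

5


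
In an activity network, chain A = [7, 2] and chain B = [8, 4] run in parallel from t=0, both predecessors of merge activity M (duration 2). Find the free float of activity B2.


ES(B2) = sum of predecessors on chain B = 8
EF(B2) = ES + duration = 8 + 4 = 12
Successor of B2 is M. ES(M) = max(sum(A), sum(B)) = max(9, 12) = 12
Free float = ES(successor) - EF(current) = 12 - 12 = 0

0


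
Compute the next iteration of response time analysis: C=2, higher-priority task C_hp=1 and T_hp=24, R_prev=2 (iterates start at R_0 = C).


R_next = C + ceil(R_prev / T_hp) * C_hp
ceil(2 / 24) = ceil(0.0833) = 1
Interference = 1 * 1 = 1
R_next = 2 + 1 = 3

3


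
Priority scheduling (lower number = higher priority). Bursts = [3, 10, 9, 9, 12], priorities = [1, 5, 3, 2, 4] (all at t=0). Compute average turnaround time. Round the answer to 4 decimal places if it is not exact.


Sort by priority (ascending = highest first):
Order: [(1, 3), (2, 9), (3, 9), (4, 12), (5, 10)]
Completion times:
  Priority 1, burst=3, C=3
  Priority 2, burst=9, C=12
  Priority 3, burst=9, C=21
  Priority 4, burst=12, C=33
  Priority 5, burst=10, C=43
Average turnaround = 112/5 = 22.4

22.4


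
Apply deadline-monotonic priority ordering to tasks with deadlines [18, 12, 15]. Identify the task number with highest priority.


Sort tasks by relative deadline (ascending):
  Task 2: deadline = 12
  Task 3: deadline = 15
  Task 1: deadline = 18
Priority order (highest first): [2, 3, 1]
Highest priority task = 2

2


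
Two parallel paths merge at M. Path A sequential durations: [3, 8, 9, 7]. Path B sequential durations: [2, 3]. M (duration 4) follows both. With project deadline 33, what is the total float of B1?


Forward pass: ES(B1) = sum of predecessors on chain B = 0
EF = ES + duration = 0 + 2 = 2
Backward pass: LF(M) = deadline = 33; LS(M) = 33 - 4 = 29
LF(B1) = LS(M) - sum(successors on chain B) = 29 - 3 = 26
LS = LF - duration = 26 - 2 = 24
Total float = LS - ES = 24 - 0 = 24

24


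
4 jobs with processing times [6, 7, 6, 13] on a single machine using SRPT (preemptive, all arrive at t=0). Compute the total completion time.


Since all jobs arrive at t=0, SRPT equals SPT ordering.
SPT order: [6, 6, 7, 13]
Completion times:
  Job 1: p=6, C=6
  Job 2: p=6, C=12
  Job 3: p=7, C=19
  Job 4: p=13, C=32
Total completion time = 6 + 12 + 19 + 32 = 69

69


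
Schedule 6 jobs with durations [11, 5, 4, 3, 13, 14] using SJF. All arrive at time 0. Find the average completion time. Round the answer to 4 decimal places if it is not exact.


SJF order (ascending): [3, 4, 5, 11, 13, 14]
Completion times:
  Job 1: burst=3, C=3
  Job 2: burst=4, C=7
  Job 3: burst=5, C=12
  Job 4: burst=11, C=23
  Job 5: burst=13, C=36
  Job 6: burst=14, C=50
Average completion = 131/6 = 21.8333

21.8333


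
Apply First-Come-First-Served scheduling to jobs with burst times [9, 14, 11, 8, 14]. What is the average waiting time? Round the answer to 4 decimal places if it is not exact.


FCFS order (as given): [9, 14, 11, 8, 14]
Waiting times:
  Job 1: wait = 0
  Job 2: wait = 9
  Job 3: wait = 23
  Job 4: wait = 34
  Job 5: wait = 42
Sum of waiting times = 108
Average waiting time = 108/5 = 21.6

21.6


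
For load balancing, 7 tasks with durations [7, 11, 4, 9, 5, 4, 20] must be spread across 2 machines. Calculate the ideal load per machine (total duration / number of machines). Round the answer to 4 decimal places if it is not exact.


Total processing time = 7 + 11 + 4 + 9 + 5 + 4 + 20 = 60
Number of machines = 2
Ideal balanced load = 60 / 2 = 30.0

30.0


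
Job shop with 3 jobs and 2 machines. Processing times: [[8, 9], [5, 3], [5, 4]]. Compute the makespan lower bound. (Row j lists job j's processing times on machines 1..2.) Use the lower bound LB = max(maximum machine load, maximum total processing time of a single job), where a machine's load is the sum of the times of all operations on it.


Machine loads:
  Machine 1: 8 + 5 + 5 = 18
  Machine 2: 9 + 3 + 4 = 16
Max machine load = 18
Job totals:
  Job 1: 17
  Job 2: 8
  Job 3: 9
Max job total = 17
Lower bound = max(18, 17) = 18

18


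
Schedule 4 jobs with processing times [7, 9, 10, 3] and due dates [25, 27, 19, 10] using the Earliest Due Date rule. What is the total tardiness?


Sort by due date (EDD order): [(3, 10), (10, 19), (7, 25), (9, 27)]
Compute completion times and tardiness:
  Job 1: p=3, d=10, C=3, tardiness=max(0,3-10)=0
  Job 2: p=10, d=19, C=13, tardiness=max(0,13-19)=0
  Job 3: p=7, d=25, C=20, tardiness=max(0,20-25)=0
  Job 4: p=9, d=27, C=29, tardiness=max(0,29-27)=2
Total tardiness = 2

2


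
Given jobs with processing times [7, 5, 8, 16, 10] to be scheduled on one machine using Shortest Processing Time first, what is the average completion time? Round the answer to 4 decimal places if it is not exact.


Sort jobs by processing time (SPT order): [5, 7, 8, 10, 16]
Compute completion times sequentially:
  Job 1: processing = 5, completes at 5
  Job 2: processing = 7, completes at 12
  Job 3: processing = 8, completes at 20
  Job 4: processing = 10, completes at 30
  Job 5: processing = 16, completes at 46
Sum of completion times = 113
Average completion time = 113/5 = 22.6

22.6


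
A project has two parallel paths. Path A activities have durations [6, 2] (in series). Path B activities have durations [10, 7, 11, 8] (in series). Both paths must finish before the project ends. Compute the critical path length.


Path A total = 6 + 2 = 8
Path B total = 10 + 7 + 11 + 8 = 36
Critical path = longest path = max(8, 36) = 36

36


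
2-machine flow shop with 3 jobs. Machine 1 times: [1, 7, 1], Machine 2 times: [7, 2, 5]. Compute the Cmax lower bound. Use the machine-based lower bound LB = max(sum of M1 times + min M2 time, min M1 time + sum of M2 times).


LB1 = sum(M1 times) + min(M2 times) = 9 + 2 = 11
LB2 = min(M1 times) + sum(M2 times) = 1 + 14 = 15
Lower bound = max(LB1, LB2) = max(11, 15) = 15

15


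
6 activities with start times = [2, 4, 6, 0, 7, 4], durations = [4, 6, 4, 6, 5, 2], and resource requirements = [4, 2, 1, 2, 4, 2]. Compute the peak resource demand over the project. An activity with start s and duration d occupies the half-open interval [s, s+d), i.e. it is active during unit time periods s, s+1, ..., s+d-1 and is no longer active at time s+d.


Each activity i is active on [start_i, start_i + duration_i).
Compute total resource usage per time slot:
  t=0: active resources = [2], total = 2
  t=1: active resources = [2], total = 2
  t=2: active resources = [4, 2], total = 6
  t=3: active resources = [4, 2], total = 6
  t=4: active resources = [4, 2, 2, 2], total = 10
  t=5: active resources = [4, 2, 2, 2], total = 10
  t=6: active resources = [2, 1], total = 3
  t=7: active resources = [2, 1, 4], total = 7
  t=8: active resources = [2, 1, 4], total = 7
  t=9: active resources = [2, 1, 4], total = 7
  t=10: active resources = [4], total = 4
  t=11: active resources = [4], total = 4
Peak resource demand = 10

10


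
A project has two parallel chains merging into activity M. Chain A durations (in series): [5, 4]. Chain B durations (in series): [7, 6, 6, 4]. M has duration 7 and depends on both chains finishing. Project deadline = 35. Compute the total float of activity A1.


Forward pass: ES(A1) = sum of predecessors on chain A = 0
EF = ES + duration = 0 + 5 = 5
Backward pass: LF(M) = deadline = 35; LS(M) = 35 - 7 = 28
LF(A1) = LS(M) - sum(successors on chain A) = 28 - 4 = 24
LS = LF - duration = 24 - 5 = 19
Total float = LS - ES = 19 - 0 = 19

19


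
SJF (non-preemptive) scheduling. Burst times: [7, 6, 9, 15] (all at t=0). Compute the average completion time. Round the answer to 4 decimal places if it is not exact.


SJF order (ascending): [6, 7, 9, 15]
Completion times:
  Job 1: burst=6, C=6
  Job 2: burst=7, C=13
  Job 3: burst=9, C=22
  Job 4: burst=15, C=37
Average completion = 78/4 = 19.5

19.5


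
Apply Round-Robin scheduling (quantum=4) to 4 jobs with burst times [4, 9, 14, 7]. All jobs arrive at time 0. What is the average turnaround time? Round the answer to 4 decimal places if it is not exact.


Time quantum = 4
Execution trace:
  J1 runs 4 units, time = 4
  J2 runs 4 units, time = 8
  J3 runs 4 units, time = 12
  J4 runs 4 units, time = 16
  J2 runs 4 units, time = 20
  J3 runs 4 units, time = 24
  J4 runs 3 units, time = 27
  J2 runs 1 units, time = 28
  J3 runs 4 units, time = 32
  J3 runs 2 units, time = 34
Finish times: [4, 28, 34, 27]
Average turnaround = 93/4 = 23.25

23.25


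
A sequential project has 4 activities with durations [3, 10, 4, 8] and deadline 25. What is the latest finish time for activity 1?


LF(activity 1) = deadline - sum of successor durations
Successors: activities 2 through 4 with durations [10, 4, 8]
Sum of successor durations = 22
LF = 25 - 22 = 3

3


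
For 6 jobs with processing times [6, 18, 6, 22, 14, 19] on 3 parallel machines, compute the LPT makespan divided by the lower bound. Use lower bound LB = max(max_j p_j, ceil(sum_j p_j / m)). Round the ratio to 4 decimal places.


LPT order: [22, 19, 18, 14, 6, 6]
Machine loads after assignment: [28, 25, 32]
LPT makespan = 32
Lower bound = max(max_job, ceil(total/3)) = max(22, 29) = 29
Ratio = 32 / 29 = 1.1034

1.1034


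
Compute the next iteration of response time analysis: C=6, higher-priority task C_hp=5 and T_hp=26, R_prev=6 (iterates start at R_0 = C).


R_next = C + ceil(R_prev / T_hp) * C_hp
ceil(6 / 26) = ceil(0.2308) = 1
Interference = 1 * 5 = 5
R_next = 6 + 5 = 11

11


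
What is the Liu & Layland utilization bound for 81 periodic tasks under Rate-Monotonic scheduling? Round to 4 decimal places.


Compute 2^(1/81) = 1.0085940916
Subtract 1: 1.0085940916 - 1 = 0.0085940916
Multiply by n: 81 * 0.0085940916 = 0.6961214196
Round to 4 dp: 0.6961

0.6961


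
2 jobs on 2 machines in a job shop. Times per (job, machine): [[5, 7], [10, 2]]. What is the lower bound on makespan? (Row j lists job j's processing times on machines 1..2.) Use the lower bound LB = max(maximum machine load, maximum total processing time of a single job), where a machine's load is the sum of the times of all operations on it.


Machine loads:
  Machine 1: 5 + 10 = 15
  Machine 2: 7 + 2 = 9
Max machine load = 15
Job totals:
  Job 1: 12
  Job 2: 12
Max job total = 12
Lower bound = max(15, 12) = 15

15


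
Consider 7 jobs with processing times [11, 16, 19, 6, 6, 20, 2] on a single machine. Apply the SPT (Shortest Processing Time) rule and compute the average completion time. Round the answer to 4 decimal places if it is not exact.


Sort jobs by processing time (SPT order): [2, 6, 6, 11, 16, 19, 20]
Compute completion times sequentially:
  Job 1: processing = 2, completes at 2
  Job 2: processing = 6, completes at 8
  Job 3: processing = 6, completes at 14
  Job 4: processing = 11, completes at 25
  Job 5: processing = 16, completes at 41
  Job 6: processing = 19, completes at 60
  Job 7: processing = 20, completes at 80
Sum of completion times = 230
Average completion time = 230/7 = 32.8571

32.8571


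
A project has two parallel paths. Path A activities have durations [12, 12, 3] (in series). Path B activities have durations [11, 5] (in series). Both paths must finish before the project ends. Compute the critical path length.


Path A total = 12 + 12 + 3 = 27
Path B total = 11 + 5 = 16
Critical path = longest path = max(27, 16) = 27

27


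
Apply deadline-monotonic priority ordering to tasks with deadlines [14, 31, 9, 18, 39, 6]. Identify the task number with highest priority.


Sort tasks by relative deadline (ascending):
  Task 6: deadline = 6
  Task 3: deadline = 9
  Task 1: deadline = 14
  Task 4: deadline = 18
  Task 2: deadline = 31
  Task 5: deadline = 39
Priority order (highest first): [6, 3, 1, 4, 2, 5]
Highest priority task = 6

6


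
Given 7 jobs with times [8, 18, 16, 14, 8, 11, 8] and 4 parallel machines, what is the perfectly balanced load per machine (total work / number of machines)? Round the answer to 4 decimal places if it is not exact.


Total processing time = 8 + 18 + 16 + 14 + 8 + 11 + 8 = 83
Number of machines = 4
Ideal balanced load = 83 / 4 = 20.75

20.75
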